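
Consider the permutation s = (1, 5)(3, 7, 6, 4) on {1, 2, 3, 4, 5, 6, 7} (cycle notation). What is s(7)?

6

In the cycle (3, 7, 6, 4), 7 is followed by 6, so s(7) = 6.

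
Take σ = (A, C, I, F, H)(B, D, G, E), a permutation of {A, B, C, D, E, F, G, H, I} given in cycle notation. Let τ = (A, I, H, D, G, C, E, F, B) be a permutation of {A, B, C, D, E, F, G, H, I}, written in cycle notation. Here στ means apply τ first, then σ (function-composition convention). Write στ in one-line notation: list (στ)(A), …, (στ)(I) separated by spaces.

(στ)(x) = σ(τ(x)). Computing each image: σ(τ(A)) = σ(I) = F, σ(τ(B)) = σ(A) = C, σ(τ(C)) = σ(E) = B, σ(τ(D)) = σ(G) = E, σ(τ(E)) = σ(F) = H, σ(τ(F)) = σ(B) = D, σ(τ(G)) = σ(C) = I, σ(τ(H)) = σ(D) = G, σ(τ(I)) = σ(H) = A.
Hence στ = [F C B E H D I G A].

F C B E H D I G A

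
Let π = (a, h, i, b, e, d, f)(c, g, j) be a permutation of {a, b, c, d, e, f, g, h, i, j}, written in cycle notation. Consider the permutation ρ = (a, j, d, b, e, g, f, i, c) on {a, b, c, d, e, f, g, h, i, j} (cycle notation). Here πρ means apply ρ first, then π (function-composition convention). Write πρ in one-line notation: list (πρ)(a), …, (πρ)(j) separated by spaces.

(πρ)(x) = π(ρ(x)). Computing each image: π(ρ(a)) = π(j) = c, π(ρ(b)) = π(e) = d, π(ρ(c)) = π(a) = h, π(ρ(d)) = π(b) = e, π(ρ(e)) = π(g) = j, π(ρ(f)) = π(i) = b, π(ρ(g)) = π(f) = a, π(ρ(h)) = π(h) = i, π(ρ(i)) = π(c) = g, π(ρ(j)) = π(d) = f.
Hence πρ = [c d h e j b a i g f].

c d h e j b a i g f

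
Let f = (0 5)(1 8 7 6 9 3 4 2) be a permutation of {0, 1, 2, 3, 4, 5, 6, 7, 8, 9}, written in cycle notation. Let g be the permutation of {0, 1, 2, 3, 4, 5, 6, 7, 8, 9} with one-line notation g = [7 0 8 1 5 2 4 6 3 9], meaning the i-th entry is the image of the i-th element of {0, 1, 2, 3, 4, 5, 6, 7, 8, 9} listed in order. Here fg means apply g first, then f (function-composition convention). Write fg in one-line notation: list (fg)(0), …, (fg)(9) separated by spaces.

6 5 7 8 0 1 2 9 4 3

Chase each element through g then f: 0 → 7 → 6; 1 → 0 → 5; 2 → 8 → 7; 3 → 1 → 8; 4 → 5 → 0; 5 → 2 → 1; 6 → 4 → 2; 7 → 6 → 9; 8 → 3 → 4; 9 → 9 → 3.
Collecting the images, fg = [6 5 7 8 0 1 2 9 4 3].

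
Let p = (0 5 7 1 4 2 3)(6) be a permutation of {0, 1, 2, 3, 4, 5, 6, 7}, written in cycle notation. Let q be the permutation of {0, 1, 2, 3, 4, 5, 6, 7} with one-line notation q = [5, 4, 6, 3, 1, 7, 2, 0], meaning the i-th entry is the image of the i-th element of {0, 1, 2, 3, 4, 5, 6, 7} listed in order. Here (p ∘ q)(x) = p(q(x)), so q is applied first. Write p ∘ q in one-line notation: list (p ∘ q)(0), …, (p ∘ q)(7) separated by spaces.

7 2 6 0 4 1 3 5

Chase each element through q then p: 0 → 5 → 7; 1 → 4 → 2; 2 → 6 → 6; 3 → 3 → 0; 4 → 1 → 4; 5 → 7 → 1; 6 → 2 → 3; 7 → 0 → 5.
Collecting the images, p ∘ q = [7 2 6 0 4 1 3 5].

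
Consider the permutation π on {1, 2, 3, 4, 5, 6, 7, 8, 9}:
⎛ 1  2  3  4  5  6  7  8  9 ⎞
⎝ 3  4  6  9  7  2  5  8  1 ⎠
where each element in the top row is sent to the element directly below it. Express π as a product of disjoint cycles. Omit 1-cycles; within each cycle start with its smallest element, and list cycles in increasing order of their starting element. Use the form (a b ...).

(1 3 6 2 4 9)(5 7)

From 1: 1 → 3 → 6 → 2 → 4 → 9 → 1, closing the cycle (1 3 6 2 4 9).
Continuing from each remaining unvisited element yields (1 3 6 2 4 9)(5 7).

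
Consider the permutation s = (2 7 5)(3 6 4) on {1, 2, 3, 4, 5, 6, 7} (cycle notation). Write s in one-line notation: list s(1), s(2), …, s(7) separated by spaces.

Each element maps to the next entry in its cycle (wrapping to the front): 1→1, 2→7, 3→6, 4→3, 5→2, 6→4, 7→5.
Listing these in domain order gives 1 7 6 3 2 4 5.

1 7 6 3 2 4 5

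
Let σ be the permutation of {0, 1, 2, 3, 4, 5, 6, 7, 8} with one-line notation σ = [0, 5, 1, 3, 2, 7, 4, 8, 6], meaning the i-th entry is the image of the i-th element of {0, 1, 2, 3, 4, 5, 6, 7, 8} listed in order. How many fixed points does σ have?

The fixed points (elements with σ(x) = x) are {0, 3}, so there are 2.

2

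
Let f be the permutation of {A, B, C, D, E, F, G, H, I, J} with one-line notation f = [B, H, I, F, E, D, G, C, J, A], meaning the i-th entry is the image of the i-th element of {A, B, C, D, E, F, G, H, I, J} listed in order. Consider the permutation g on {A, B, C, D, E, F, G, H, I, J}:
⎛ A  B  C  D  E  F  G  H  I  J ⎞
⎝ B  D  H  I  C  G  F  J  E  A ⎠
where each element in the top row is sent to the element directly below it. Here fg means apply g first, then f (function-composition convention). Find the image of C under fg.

C

(fg)(C) = f(g(C)). g(C) = H, then f(H) = C. So (fg)(C) = C.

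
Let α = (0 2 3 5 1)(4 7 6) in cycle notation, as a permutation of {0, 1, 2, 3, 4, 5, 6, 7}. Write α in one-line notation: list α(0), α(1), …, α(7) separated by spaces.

Image by image: 0→2, 1→0, 2→3, 3→5, 4→7, 5→1, 6→4, 7→6.
So the one-line form is 2 0 3 5 7 1 4 6.

2 0 3 5 7 1 4 6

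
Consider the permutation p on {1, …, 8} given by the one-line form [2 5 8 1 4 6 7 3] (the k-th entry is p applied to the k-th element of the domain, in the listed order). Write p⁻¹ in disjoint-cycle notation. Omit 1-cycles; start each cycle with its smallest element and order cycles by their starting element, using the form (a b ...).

The cycle decomposition of p is (1 2 5 4)(3 8).
The inverse reverses every cycle; in canonical form, p⁻¹ = (1 4 5 2)(3 8).

(1 4 5 2)(3 8)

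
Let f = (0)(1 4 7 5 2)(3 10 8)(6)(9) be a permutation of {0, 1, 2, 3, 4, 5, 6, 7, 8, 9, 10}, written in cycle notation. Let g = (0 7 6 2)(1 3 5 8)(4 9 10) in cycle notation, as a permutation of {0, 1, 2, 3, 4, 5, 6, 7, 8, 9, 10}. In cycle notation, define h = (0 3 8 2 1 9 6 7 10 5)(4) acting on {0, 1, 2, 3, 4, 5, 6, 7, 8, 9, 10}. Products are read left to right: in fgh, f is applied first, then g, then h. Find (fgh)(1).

6

Chase 1: f(1) = 4; g(4) = 9; h(9) = 6. Hence (fgh)(1) = 6.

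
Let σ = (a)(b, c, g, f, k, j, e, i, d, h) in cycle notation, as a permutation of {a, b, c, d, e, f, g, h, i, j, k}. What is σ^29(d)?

d lies in the 10-cycle (b, c, g, f, k, j, e, i, d, h).
Powers repeat with period 10 on this cycle, and 29 mod 10 = 9, so σ^29(d) = σ^9(d).
Advancing 9 steps from d: d → h → b → c → g → f → k → j → e → i.

i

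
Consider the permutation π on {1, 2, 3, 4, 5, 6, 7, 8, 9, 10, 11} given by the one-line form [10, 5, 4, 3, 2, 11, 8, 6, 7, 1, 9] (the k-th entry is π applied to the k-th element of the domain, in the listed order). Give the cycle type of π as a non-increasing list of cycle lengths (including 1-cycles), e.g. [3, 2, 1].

The disjoint cycles are (1 10)(2 5)(3 4)(6 11 9 7 8), with lengths 5, 2, 2, 2 in non-increasing order.

[5, 2, 2, 2]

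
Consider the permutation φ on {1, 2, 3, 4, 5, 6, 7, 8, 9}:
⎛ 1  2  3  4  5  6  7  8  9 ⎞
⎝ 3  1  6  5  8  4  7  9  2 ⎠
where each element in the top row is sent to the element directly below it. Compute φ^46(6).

Tracing 6 → 4 → … returns to 6 after 8 steps, so 6 lies in an 8-cycle (1 3 6 4 5 8 9 2).
Since the cycle has length 8, φ^46 acts on it the same as φ^6 (46 mod 8 = 6).
Stepping 6 places around the cycle: 6 → 4 → 5 → 8 → 9 → 2 → 1.

1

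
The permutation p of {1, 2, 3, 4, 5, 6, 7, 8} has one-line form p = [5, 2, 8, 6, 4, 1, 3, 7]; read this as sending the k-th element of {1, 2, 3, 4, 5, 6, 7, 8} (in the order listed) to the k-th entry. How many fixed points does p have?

1

The fixed points (elements with p(x) = x) are {2}, so there is 1.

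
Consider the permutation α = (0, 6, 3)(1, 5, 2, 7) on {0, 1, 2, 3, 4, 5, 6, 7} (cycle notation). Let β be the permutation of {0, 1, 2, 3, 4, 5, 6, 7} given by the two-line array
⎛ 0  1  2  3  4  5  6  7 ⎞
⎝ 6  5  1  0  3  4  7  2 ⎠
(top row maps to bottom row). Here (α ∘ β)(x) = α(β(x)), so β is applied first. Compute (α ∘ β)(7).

7

β(7) = 2, then α(2) = 7; composing gives (α ∘ β)(7) = 7.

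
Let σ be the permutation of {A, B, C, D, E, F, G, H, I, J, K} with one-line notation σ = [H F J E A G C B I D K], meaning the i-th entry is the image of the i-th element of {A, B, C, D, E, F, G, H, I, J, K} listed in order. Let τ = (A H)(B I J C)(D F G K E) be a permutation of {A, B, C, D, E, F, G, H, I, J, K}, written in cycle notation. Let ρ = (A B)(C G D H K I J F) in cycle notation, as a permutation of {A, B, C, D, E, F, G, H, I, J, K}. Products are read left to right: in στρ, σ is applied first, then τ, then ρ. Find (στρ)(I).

F

Apply the permutations in order: σ(I) = I, then τ(I) = J, then ρ(J) = F. So (στρ)(I) = F.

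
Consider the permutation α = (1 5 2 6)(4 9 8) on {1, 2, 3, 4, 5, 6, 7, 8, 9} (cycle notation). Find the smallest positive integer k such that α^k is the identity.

12

The cycle type of α is (4, 3, 1, 1).
The order is lcm(4, 3) = 12.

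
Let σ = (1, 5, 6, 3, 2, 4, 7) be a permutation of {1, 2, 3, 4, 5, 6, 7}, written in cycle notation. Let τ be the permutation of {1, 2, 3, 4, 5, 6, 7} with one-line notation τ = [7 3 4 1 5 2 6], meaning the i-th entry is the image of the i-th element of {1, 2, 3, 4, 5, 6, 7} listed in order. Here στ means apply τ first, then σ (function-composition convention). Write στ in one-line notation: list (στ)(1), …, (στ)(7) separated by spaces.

1 2 7 5 6 4 3

Chase each element through τ then σ: 1 → 7 → 1; 2 → 3 → 2; 3 → 4 → 7; 4 → 1 → 5; 5 → 5 → 6; 6 → 2 → 4; 7 → 6 → 3.
So στ in one-line form is 1 2 7 5 6 4 3.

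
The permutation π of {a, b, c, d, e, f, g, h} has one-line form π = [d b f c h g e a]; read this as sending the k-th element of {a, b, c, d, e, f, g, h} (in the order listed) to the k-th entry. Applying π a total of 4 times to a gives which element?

Tracing a → d → … returns to a after 7 steps, so a lies in a 7-cycle (a, d, c, f, g, e, h).
Advancing 4 steps from a: a → d → c → f → g.

g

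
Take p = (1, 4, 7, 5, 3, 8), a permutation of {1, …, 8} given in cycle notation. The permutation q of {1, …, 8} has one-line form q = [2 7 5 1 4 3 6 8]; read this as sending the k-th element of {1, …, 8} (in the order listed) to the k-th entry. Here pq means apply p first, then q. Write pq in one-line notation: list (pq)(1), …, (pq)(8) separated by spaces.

Chase each element through p then q: 1 → 4 → 1; 2 → 2 → 7; 3 → 8 → 8; 4 → 7 → 6; 5 → 3 → 5; 6 → 6 → 3; 7 → 5 → 4; 8 → 1 → 2.
Collecting the images, pq = [1 7 8 6 5 3 4 2].

1 7 8 6 5 3 4 2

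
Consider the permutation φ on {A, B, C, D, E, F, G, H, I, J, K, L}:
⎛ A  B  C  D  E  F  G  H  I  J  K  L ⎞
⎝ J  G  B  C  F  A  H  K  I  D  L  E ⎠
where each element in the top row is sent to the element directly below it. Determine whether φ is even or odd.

In disjoint-cycle form the cycle lengths are 11, 1.
A cycle is odd iff its length is even; φ has 0 even-length cycles, so sgn(φ) = (−1)^0 and φ is even.

even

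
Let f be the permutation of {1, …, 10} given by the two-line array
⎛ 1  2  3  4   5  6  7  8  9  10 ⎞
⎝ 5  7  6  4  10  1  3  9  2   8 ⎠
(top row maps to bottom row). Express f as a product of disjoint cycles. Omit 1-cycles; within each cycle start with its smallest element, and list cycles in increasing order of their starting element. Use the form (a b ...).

Start at 1 and follow images: 1 → 5 → 10 → 8 → 9 → 2 → 7 → 3 → 6 → 1, giving the cycle (1 5 10 8 9 2 7 3 6).
Continuing from each remaining unvisited element yields (1 5 10 8 9 2 7 3 6).

(1 5 10 8 9 2 7 3 6)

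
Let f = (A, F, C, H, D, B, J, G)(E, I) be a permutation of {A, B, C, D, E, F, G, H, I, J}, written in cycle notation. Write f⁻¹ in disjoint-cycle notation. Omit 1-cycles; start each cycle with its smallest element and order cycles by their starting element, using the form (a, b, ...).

If f sends a → b within a cycle, f⁻¹ sends b → a; equivalently, reverse each cycle.
After reversing and putting each cycle's least element first, f⁻¹ = (A, G, J, B, D, H, C, F)(E, I).

(A, G, J, B, D, H, C, F)(E, I)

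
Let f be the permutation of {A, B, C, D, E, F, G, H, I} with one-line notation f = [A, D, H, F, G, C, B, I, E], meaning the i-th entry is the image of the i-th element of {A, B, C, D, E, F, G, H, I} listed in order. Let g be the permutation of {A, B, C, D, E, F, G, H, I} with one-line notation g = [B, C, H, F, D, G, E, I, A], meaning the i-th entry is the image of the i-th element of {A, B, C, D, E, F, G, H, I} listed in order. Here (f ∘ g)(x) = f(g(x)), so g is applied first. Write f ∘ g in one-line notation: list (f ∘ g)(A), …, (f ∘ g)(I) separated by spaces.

D H I C F B G E A

(f ∘ g)(x) = f(g(x)). Computing each image: f(g(A)) = f(B) = D, f(g(B)) = f(C) = H, f(g(C)) = f(H) = I, f(g(D)) = f(F) = C, f(g(E)) = f(D) = F, f(g(F)) = f(G) = B, f(g(G)) = f(E) = G, f(g(H)) = f(I) = E, f(g(I)) = f(A) = A.
Hence f ∘ g = [D H I C F B G E A].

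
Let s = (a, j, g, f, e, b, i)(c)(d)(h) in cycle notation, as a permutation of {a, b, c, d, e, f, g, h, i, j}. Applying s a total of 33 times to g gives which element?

a

g lies in the 7-cycle (a, j, g, f, e, b, i).
Since the cycle has length 7, s^33 acts on it the same as s^5 (33 mod 7 = 5).
Advancing 5 steps from g: g → f → e → b → i → a.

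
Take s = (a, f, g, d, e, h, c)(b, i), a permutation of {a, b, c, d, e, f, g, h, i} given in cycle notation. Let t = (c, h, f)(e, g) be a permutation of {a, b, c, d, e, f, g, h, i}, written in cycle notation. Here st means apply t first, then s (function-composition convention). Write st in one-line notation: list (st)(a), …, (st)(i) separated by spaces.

f i c e d a h g b

For each element, apply t then s: a → a → f; b → b → i; c → h → c; d → d → e; e → g → d; f → c → a; g → e → h; h → f → g; i → i → b.
So st in one-line form is f i c e d a h g b.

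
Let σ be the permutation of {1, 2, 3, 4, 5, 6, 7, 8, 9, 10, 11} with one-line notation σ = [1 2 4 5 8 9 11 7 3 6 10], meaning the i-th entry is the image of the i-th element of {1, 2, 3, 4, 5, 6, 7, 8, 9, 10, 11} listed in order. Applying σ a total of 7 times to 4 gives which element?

Tracing 4 → 5 → … returns to 4 after 9 steps, so 4 lies in a 9-cycle (3, 4, 5, 8, 7, 11, 10, 6, 9).
Stepping 7 places around the cycle: 4 → 5 → 8 → 7 → 11 → 10 → 6 → 9.

9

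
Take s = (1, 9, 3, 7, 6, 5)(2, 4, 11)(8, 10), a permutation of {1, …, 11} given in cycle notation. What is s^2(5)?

5 lies in the 6-cycle (1, 9, 3, 7, 6, 5).
Stepping 2 places around the cycle: 5 → 1 → 9.

9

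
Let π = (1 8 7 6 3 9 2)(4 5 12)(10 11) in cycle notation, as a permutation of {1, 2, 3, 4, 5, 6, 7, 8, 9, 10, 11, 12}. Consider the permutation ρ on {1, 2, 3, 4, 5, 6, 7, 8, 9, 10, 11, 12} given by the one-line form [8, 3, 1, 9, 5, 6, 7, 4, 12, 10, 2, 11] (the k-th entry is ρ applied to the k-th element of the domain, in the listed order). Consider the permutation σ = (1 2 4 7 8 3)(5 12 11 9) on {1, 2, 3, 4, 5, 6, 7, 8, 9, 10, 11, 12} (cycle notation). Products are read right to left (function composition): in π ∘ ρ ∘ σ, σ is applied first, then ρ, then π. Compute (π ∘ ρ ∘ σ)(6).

3

Apply the permutations in order: σ(6) = 6, then ρ(6) = 6, then π(6) = 3. So (π ∘ ρ ∘ σ)(6) = 3.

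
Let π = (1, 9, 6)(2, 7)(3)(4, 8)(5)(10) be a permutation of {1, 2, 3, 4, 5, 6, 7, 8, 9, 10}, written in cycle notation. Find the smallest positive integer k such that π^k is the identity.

The cycle type of π is (3, 2, 2, 1, 1, 1).
The order of π is the least common multiple of its cycle lengths: lcm(3, 2, 2) = 6.

6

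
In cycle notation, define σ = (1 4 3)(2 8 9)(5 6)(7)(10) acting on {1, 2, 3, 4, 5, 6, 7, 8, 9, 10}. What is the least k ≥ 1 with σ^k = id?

6

The disjoint cycles have lengths 3, 3, 2, 1, 1.
The order is lcm(3, 3, 2) = 6.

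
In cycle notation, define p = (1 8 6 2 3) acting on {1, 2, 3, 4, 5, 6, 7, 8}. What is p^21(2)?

2 lies in the 5-cycle (1 8 6 2 3).
On a 5-cycle, p^5 is the identity, so p^21 = p^1 there (21 ≡ 1 mod 5).
Stepping 1 place around the cycle: 2 → 3.

3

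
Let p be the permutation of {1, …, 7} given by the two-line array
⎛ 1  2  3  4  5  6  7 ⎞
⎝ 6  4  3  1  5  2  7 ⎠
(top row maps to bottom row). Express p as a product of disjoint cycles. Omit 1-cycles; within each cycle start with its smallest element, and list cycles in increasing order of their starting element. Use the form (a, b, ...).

From 1: 1 → 6 → 2 → 4 → 1, closing the cycle (1, 6, 2, 4).
Repeating from the next unused element and collecting all non-trivial cycles gives (1, 6, 2, 4).

(1, 6, 2, 4)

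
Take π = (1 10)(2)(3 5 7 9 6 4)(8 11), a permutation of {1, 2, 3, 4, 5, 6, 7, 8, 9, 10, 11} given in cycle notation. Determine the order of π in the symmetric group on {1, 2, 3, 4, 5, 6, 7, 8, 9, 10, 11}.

The cycle type of π is (6, 2, 2, 1).
The order is lcm(6, 2, 2) = 6.

6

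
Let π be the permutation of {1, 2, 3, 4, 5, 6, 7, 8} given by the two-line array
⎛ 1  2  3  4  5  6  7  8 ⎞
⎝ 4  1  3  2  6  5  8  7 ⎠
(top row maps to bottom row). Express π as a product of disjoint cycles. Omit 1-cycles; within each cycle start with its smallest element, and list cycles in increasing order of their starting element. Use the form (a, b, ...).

(1, 4, 2)(5, 6)(7, 8)

Start at 1 and follow images: 1 → 4 → 2 → 1, giving the cycle (1, 4, 2).
Continuing from each remaining unvisited element yields (1, 4, 2)(5, 6)(7, 8).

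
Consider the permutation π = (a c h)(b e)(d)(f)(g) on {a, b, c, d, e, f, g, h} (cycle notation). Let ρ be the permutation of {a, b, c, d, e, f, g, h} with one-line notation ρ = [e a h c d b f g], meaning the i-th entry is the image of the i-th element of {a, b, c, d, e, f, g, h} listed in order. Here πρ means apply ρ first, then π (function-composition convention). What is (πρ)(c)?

a

(πρ)(c) = π(ρ(c)). ρ(c) = h, then π(h) = a. So (πρ)(c) = a.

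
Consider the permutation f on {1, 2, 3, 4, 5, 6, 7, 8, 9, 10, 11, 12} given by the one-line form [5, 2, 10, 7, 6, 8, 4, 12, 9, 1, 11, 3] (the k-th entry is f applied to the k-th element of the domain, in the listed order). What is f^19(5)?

Tracing 5 → 6 → … returns to 5 after 7 steps, so 5 lies in a 7-cycle (1, 5, 6, 8, 12, 3, 10).
Powers repeat with period 7 on this cycle, and 19 mod 7 = 5, so f^19(5) = f^5(5).
Advancing 5 steps from 5: 5 → 6 → 8 → 12 → 3 → 10.

10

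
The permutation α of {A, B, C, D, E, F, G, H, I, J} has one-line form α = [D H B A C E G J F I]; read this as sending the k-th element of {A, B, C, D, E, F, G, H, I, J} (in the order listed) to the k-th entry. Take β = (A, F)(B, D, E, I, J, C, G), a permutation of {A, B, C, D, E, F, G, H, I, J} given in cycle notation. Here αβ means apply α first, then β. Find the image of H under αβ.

C

First apply α: α(H) = J, then β(J) = C. Thus (αβ)(H) = C.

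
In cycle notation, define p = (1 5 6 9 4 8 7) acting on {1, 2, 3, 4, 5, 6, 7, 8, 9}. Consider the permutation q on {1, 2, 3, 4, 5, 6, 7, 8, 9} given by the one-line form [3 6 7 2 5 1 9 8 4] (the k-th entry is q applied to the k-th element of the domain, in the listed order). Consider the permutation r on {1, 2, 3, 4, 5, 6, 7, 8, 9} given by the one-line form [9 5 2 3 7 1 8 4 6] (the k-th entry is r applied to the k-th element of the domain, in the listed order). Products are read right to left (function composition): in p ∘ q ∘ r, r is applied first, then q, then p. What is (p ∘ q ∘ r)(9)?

5

(p ∘ q ∘ r)(9) = p(q(r(9))). r(9) = 6, then q(6) = 1, then p(1) = 5, so the result is 5.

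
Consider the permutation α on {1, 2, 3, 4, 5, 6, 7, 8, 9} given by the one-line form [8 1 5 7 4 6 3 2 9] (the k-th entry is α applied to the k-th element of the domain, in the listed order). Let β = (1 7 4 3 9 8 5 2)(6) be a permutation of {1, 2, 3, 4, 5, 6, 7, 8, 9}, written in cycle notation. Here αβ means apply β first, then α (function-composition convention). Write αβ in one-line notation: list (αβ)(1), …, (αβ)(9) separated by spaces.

(αβ)(x) = α(β(x)). Computing each image: α(β(1)) = α(7) = 3, α(β(2)) = α(1) = 8, α(β(3)) = α(9) = 9, α(β(4)) = α(3) = 5, α(β(5)) = α(2) = 1, α(β(6)) = α(6) = 6, α(β(7)) = α(4) = 7, α(β(8)) = α(5) = 4, α(β(9)) = α(8) = 2.
Hence αβ = [3 8 9 5 1 6 7 4 2].

3 8 9 5 1 6 7 4 2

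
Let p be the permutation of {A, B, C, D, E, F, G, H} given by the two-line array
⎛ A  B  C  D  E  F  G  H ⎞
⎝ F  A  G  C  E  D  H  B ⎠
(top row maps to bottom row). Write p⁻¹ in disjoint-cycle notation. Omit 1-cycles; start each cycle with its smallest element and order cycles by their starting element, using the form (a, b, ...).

The cycle decomposition of p is (A, F, D, C, G, H, B).
The inverse reverses every cycle; in canonical form, p⁻¹ = (A, B, H, G, C, D, F).

(A, B, H, G, C, D, F)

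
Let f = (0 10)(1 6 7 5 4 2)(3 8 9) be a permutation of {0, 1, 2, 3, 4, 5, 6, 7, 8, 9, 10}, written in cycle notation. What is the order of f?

The disjoint cycles have lengths 6, 3, 2.
The order of f is the least common multiple of its cycle lengths: lcm(6, 3, 2) = 6.

6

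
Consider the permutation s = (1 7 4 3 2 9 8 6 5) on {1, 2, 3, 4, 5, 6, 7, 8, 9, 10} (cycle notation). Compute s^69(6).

2

6 lies in the 9-cycle (1 7 4 3 2 9 8 6 5).
Since the cycle has length 9, s^69 acts on it the same as s^6 (69 mod 9 = 6).
Stepping 6 places around the cycle: 6 → 5 → 1 → 7 → 4 → 3 → 2.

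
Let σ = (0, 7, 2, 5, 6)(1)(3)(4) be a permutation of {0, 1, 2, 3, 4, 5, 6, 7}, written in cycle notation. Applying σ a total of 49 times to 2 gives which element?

2 lies in the 5-cycle (0, 7, 2, 5, 6).
Since the cycle has length 5, σ^49 acts on it the same as σ^4 (49 mod 5 = 4).
Advancing 4 steps from 2: 2 → 5 → 6 → 0 → 7.

7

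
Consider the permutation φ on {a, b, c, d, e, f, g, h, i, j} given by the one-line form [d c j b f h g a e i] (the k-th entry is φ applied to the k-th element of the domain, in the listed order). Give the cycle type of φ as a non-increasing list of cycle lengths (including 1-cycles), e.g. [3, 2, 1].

[9, 1]

The disjoint cycles are (a, d, b, c, j, i, e, f, h)(g), with lengths 9, 1 in non-increasing order.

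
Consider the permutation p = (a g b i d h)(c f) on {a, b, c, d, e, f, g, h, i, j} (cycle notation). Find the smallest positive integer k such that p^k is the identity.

The cycle type of p is (6, 2, 1, 1).
Since disjoint cycles commute, ord(p) = lcm(6, 2) = 6.

6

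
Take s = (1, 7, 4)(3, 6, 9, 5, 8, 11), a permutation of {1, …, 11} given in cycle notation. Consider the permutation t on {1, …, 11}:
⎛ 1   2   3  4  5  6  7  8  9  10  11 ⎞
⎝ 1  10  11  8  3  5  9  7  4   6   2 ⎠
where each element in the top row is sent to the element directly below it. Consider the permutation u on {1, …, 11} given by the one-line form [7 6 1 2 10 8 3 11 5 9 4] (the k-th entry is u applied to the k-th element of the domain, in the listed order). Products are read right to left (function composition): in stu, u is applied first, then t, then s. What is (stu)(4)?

10

Chase 4: u(4) = 2; t(2) = 10; s(10) = 10. Hence (stu)(4) = 10.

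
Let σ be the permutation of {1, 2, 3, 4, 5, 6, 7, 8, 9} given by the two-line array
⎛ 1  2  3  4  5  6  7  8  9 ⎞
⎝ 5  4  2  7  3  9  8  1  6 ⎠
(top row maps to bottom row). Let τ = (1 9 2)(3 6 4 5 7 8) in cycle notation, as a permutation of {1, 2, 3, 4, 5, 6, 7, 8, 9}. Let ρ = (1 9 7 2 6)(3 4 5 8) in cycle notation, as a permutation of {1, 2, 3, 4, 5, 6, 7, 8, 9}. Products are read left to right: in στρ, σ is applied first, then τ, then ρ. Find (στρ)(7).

(στρ)(7) = ρ(τ(σ(7))). σ(7) = 8, then τ(8) = 3, then ρ(3) = 4, so the result is 4.

4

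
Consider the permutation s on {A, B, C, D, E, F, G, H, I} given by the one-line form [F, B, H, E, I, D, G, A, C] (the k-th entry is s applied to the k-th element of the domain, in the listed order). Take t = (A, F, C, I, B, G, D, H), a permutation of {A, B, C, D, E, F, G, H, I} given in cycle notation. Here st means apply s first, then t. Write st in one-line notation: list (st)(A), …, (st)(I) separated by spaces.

(st)(x) = t(s(x)). Computing each image: t(s(A)) = t(F) = C, t(s(B)) = t(B) = G, t(s(C)) = t(H) = A, t(s(D)) = t(E) = E, t(s(E)) = t(I) = B, t(s(F)) = t(D) = H, t(s(G)) = t(G) = D, t(s(H)) = t(A) = F, t(s(I)) = t(C) = I.
Hence st = [C G A E B H D F I].

C G A E B H D F I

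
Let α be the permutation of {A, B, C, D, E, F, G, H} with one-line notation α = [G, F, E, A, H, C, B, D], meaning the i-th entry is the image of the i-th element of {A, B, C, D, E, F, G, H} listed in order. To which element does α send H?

D

H is element number 8 of the domain, and entry number 8 of the one-line form is D, so α(H) = D.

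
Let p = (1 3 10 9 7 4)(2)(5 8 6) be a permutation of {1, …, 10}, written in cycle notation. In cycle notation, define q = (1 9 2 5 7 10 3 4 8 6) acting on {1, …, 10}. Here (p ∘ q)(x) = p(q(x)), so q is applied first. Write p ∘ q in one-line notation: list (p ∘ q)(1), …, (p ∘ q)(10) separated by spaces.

Chase each element through q then p: 1 → 9 → 7; 2 → 5 → 8; 3 → 4 → 1; 4 → 8 → 6; 5 → 7 → 4; 6 → 1 → 3; 7 → 10 → 9; 8 → 6 → 5; 9 → 2 → 2; 10 → 3 → 10.
So p ∘ q in one-line form is 7 8 1 6 4 3 9 5 2 10.

7 8 1 6 4 3 9 5 2 10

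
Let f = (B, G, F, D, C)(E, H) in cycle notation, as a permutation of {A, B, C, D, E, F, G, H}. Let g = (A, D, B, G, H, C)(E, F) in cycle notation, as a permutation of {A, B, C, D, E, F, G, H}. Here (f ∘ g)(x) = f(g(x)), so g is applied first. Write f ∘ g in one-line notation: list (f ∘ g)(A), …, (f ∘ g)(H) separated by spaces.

Chase each element through g then f: A → D → C; B → G → F; C → A → A; D → B → G; E → F → D; F → E → H; G → H → E; H → C → B.
So f ∘ g in one-line form is C F A G D H E B.

C F A G D H E B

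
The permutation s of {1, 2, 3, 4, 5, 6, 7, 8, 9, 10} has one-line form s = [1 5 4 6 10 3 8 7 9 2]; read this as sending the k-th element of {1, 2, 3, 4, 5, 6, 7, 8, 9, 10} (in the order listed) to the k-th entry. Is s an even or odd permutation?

odd

In disjoint-cycle form the cycle lengths are 3, 3, 2, 1, 1.
A cycle of length ℓ contributes ℓ−1 transpositions, so s is a product of 2 + 2 + 1 = 5 transpositions — odd.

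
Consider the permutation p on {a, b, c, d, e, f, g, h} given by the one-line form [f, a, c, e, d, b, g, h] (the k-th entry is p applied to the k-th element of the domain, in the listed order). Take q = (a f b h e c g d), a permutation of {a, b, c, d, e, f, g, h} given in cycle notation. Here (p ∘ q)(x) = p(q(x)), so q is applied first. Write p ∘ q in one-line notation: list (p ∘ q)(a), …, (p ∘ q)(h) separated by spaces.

Chase each element through q then p: a → f → b; b → h → h; c → g → g; d → a → f; e → c → c; f → b → a; g → d → e; h → e → d.
Collecting the images, p ∘ q = [b h g f c a e d].

b h g f c a e d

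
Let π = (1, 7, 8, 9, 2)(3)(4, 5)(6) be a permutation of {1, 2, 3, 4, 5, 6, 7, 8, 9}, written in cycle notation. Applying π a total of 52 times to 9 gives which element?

1

9 lies in the 5-cycle (1, 7, 8, 9, 2).
Powers repeat with period 5 on this cycle, and 52 mod 5 = 2, so π^52(9) = π^2(9).
Stepping 2 places around the cycle: 9 → 2 → 1.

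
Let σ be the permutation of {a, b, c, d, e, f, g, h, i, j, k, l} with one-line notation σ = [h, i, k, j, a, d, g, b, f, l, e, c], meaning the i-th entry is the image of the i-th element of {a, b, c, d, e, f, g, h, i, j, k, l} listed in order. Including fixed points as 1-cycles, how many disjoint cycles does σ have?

The cycle decomposition is (a, h, b, i, f, d, j, l, c, k, e)(g), which has 2 cycles (counting 1-cycles).

2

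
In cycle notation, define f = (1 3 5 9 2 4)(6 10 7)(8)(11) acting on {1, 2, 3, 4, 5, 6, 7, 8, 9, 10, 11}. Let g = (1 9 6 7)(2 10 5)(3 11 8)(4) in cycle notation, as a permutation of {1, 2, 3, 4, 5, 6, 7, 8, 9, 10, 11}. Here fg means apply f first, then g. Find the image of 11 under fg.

8

(fg)(11) = g(f(11)). f(11) = 11, then g(11) = 8. So (fg)(11) = 8.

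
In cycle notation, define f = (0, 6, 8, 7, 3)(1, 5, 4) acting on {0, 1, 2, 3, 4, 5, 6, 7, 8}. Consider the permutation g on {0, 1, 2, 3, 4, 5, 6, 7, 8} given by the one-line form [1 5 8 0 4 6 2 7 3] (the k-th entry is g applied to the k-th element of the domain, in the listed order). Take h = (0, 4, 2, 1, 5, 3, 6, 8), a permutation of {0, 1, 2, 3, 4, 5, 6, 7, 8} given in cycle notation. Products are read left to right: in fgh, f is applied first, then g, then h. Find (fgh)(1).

(fgh)(1) = h(g(f(1))). f(1) = 5, then g(5) = 6, then h(6) = 8, so the result is 8.

8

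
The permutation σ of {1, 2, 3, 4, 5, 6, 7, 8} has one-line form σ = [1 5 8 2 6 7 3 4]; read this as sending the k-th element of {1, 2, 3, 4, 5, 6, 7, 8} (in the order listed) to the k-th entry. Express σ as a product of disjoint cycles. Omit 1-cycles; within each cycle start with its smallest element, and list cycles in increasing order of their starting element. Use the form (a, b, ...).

Start at 2 and follow images: 2 → 5 → 6 → 7 → 3 → 8 → 4 → 2, giving the cycle (2, 5, 6, 7, 3, 8, 4).
Repeating from the next unused element and collecting all non-trivial cycles gives (2, 5, 6, 7, 3, 8, 4).

(2, 5, 6, 7, 3, 8, 4)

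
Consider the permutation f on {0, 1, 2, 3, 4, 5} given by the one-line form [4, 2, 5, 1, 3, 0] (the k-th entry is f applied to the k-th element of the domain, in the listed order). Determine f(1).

1 is element number 2 of the domain, and entry number 2 of the one-line form is 2, so f(1) = 2.

2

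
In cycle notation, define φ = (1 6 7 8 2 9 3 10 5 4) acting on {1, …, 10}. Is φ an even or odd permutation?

The cycle lengths are 10.
A cycle of length ℓ contributes ℓ−1 transpositions, so φ is a product of 9 transpositions — odd.

odd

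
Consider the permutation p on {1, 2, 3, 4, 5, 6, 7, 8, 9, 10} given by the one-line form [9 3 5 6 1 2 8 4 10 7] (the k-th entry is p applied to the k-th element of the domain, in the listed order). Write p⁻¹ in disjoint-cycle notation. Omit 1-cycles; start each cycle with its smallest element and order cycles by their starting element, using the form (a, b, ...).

(1, 5, 3, 2, 6, 4, 8, 7, 10, 9)

The cycle decomposition of p is (1, 9, 10, 7, 8, 4, 6, 2, 3, 5).
The inverse reverses every cycle; in canonical form, p⁻¹ = (1, 5, 3, 2, 6, 4, 8, 7, 10, 9).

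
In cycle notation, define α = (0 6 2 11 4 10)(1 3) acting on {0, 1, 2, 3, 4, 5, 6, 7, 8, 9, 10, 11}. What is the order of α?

6

The cycle type of α is (6, 2, 1, 1, 1, 1).
The order is lcm(6, 2) = 6.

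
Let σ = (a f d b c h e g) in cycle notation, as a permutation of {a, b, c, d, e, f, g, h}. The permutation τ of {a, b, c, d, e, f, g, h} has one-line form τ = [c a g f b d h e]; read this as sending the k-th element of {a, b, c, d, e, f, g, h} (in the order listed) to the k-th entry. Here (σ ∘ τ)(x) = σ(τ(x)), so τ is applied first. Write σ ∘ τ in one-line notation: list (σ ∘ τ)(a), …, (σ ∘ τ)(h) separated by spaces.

h f a d c b e g

(σ ∘ τ)(x) = σ(τ(x)). Computing each image: σ(τ(a)) = σ(c) = h, σ(τ(b)) = σ(a) = f, σ(τ(c)) = σ(g) = a, σ(τ(d)) = σ(f) = d, σ(τ(e)) = σ(b) = c, σ(τ(f)) = σ(d) = b, σ(τ(g)) = σ(h) = e, σ(τ(h)) = σ(e) = g.
Hence σ ∘ τ = [h f a d c b e g].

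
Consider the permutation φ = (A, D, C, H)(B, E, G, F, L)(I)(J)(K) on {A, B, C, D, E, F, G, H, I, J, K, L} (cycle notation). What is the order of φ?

20

The cycle type of φ is (5, 4, 1, 1, 1).
The order is lcm(5, 4) = 20.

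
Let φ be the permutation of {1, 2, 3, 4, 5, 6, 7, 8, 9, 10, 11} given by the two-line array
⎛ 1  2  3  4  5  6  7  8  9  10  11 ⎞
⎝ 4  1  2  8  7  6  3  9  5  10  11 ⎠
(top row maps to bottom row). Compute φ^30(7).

9

Tracing 7 → 3 → … returns to 7 after 8 steps, so 7 lies in an 8-cycle (1 4 8 9 5 7 3 2).
Since the cycle has length 8, φ^30 acts on it the same as φ^6 (30 mod 8 = 6).
Advancing 6 steps from 7: 7 → 3 → 2 → 1 → 4 → 8 → 9.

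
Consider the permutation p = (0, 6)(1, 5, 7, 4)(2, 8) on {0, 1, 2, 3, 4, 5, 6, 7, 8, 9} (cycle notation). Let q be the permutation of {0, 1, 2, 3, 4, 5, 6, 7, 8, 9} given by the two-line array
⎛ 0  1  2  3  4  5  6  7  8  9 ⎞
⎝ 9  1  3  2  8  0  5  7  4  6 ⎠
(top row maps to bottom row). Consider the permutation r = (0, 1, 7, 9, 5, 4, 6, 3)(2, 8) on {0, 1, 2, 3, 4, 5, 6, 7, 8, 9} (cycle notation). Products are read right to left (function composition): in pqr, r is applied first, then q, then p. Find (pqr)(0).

Apply the permutations in order: r(0) = 1, then q(1) = 1, then p(1) = 5. So (pqr)(0) = 5.

5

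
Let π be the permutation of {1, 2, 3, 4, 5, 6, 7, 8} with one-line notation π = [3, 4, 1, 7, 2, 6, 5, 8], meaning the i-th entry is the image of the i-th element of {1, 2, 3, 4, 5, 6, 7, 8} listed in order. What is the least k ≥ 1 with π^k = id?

4

Writing π as disjoint cycles, the cycle lengths are 4, 2, 1, 1.
The order of π is the least common multiple of its cycle lengths: lcm(4, 2) = 4.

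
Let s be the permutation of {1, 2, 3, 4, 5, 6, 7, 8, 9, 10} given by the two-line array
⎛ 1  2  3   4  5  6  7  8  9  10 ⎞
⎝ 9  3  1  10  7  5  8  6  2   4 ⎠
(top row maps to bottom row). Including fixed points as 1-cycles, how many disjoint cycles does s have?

The cycle decomposition is (1 9 2 3)(4 10)(5 7 8 6), which has 3 cycles (counting 1-cycles).

3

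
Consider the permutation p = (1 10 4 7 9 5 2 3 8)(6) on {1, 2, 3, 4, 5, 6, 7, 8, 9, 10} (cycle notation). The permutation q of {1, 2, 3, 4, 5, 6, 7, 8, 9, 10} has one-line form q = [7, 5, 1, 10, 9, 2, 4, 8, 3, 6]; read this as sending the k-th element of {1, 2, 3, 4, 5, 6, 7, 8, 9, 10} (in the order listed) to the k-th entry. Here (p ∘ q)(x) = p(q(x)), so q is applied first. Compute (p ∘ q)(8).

1

q(8) = 8, then p(8) = 1; composing gives (p ∘ q)(8) = 1.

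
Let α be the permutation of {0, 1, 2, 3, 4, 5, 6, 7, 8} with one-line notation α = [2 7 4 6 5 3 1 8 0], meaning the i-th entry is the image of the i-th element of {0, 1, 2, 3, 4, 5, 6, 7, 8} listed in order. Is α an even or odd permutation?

even

In disjoint-cycle form the cycle lengths are 9.
A cycle of length ℓ contributes ℓ−1 transpositions, so α is a product of 8 transpositions — even.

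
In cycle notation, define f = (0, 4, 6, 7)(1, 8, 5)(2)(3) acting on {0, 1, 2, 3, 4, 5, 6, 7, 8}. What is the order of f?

12

The disjoint cycles have lengths 4, 3, 1, 1.
The order of f is the least common multiple of its cycle lengths: lcm(4, 3) = 12.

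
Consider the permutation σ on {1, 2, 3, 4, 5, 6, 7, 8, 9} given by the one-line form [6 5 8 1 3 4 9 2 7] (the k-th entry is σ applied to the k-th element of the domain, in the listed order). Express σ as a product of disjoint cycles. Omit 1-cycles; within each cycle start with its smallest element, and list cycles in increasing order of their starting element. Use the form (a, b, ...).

From 1: 1 → 6 → 4 → 1, closing the cycle (1, 6, 4).
Continuing from each remaining unvisited element yields (1, 6, 4)(2, 5, 3, 8)(7, 9).

(1, 6, 4)(2, 5, 3, 8)(7, 9)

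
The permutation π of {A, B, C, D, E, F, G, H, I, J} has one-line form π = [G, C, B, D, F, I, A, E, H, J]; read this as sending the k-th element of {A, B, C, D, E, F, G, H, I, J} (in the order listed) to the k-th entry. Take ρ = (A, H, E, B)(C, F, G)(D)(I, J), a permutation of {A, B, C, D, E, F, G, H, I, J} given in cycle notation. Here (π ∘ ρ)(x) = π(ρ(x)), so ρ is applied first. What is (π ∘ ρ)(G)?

ρ(G) = C, then π(C) = B; composing gives (π ∘ ρ)(G) = B.

B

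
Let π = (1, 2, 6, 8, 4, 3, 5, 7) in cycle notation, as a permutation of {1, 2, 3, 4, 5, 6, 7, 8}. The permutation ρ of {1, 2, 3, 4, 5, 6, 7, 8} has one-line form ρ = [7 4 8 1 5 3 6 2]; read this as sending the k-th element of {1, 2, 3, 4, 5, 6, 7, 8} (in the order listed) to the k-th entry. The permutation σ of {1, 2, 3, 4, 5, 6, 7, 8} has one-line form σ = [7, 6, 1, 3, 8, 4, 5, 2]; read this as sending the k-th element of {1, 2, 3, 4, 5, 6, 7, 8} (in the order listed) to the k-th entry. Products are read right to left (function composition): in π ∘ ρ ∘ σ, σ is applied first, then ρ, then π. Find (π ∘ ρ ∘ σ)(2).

5

Apply the permutations in order: σ(2) = 6, then ρ(6) = 3, then π(3) = 5. So (π ∘ ρ ∘ σ)(2) = 5.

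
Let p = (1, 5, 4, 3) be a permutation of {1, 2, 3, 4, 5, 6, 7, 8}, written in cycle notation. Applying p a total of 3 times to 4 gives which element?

5

4 lies in the 4-cycle (1, 5, 4, 3).
Advancing 3 steps from 4: 4 → 3 → 1 → 5.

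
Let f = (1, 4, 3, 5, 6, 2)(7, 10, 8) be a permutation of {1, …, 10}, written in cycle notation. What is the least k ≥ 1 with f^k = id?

The cycle type of f is (6, 3, 1).
The order is lcm(6, 3) = 6.

6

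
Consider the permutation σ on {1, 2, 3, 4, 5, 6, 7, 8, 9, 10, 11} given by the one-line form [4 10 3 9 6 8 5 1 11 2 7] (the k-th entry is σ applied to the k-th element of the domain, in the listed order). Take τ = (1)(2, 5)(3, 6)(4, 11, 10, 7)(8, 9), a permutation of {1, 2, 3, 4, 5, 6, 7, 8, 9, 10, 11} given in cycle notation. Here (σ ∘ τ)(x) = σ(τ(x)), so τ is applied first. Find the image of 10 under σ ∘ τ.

5

(σ ∘ τ)(10) = σ(τ(10)). τ(10) = 7, then σ(7) = 5. So (σ ∘ τ)(10) = 5.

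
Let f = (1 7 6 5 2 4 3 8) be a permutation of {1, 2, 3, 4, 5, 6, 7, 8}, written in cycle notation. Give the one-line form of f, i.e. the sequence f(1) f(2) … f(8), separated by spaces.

7 4 8 3 2 5 6 1

Image by image: 1→7, 2→4, 3→8, 4→3, 5→2, 6→5, 7→6, 8→1.
So the one-line form is 7 4 8 3 2 5 6 1.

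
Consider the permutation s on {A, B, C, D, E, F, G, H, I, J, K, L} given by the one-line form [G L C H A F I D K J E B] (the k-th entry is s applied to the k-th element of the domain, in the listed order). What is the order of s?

Decomposing into disjoint cycles gives cycle lengths 5, 2, 2, 1, 1, 1.
The order of s is the least common multiple of its cycle lengths: lcm(5, 2, 2) = 10.

10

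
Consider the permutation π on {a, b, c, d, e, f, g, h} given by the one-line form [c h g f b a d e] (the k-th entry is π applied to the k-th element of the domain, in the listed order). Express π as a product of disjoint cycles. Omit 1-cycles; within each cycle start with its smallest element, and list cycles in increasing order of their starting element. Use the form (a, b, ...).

(a, c, g, d, f)(b, h, e)

Start at a and follow images: a → c → g → d → f → a, giving the cycle (a, c, g, d, f).
Continuing from each remaining unvisited element yields (a, c, g, d, f)(b, h, e).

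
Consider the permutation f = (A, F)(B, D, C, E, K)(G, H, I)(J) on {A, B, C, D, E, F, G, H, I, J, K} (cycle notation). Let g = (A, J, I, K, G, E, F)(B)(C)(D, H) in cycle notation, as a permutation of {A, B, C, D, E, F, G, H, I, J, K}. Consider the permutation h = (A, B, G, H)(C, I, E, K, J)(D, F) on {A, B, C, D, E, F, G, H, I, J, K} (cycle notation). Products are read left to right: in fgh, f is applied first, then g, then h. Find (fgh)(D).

Apply the permutations in order: f(D) = C, then g(C) = C, then h(C) = I. So (fgh)(D) = I.

I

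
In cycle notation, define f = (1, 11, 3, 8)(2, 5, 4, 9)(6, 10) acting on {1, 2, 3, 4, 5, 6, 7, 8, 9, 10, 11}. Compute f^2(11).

11 lies in the 4-cycle (1, 11, 3, 8).
Stepping 2 places around the cycle: 11 → 3 → 8.

8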